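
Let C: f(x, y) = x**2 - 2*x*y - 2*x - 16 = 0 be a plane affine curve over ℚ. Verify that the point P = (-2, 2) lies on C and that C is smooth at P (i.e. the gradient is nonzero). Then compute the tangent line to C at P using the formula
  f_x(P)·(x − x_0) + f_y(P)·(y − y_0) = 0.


Tangent line at P: -10*x + 4*y - 28 = 0.

Step 1: f(-2, 2) = 0, so P lies on C.
Step 2: partial derivatives
  f_x(x, y) = 2*x - 2*y - 2, f_y(x, y) = -2*x.
  f_x(P) = -10, f_y(P) = 4 (gradient nonzero, so P is smooth).
Step 3: tangent line at P: -10·(x − -2) + 4·(y − 2) = 0.
Expanding: -10*x + 4*y - 28 = 0.


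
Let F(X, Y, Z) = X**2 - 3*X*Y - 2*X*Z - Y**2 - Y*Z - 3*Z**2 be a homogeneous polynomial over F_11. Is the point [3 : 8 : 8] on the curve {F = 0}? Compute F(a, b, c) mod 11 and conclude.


F(3,8,8) ≡ 9 (mod 11); P is NOT on the curve.

Evaluate F(3, 8, 8) term-by-term (mod 11).
  X**2 ↦ 1·9·1·1 = 9
  -3*X*Y ↦ -3·3·8·1 = -72
  -2*X*Z ↦ -2·3·1·8 = -48
  -Y**2 ↦ -1·1·64·1 = -64
  -Y*Z ↦ -1·1·8·8 = -64
  -3*Z**2 ↦ -3·1·1·64 = -192
Sum: F(3, 8, 8) = (9) + (-72) + (-48) + (-64) + (-64) + (-192) = -431.
Reducing mod 11: -431 ≡ 9 (mod 11).
Since F(a, b, c) ≡ 9 ≠ 0 (mod 11), P does NOT lie on the curve.


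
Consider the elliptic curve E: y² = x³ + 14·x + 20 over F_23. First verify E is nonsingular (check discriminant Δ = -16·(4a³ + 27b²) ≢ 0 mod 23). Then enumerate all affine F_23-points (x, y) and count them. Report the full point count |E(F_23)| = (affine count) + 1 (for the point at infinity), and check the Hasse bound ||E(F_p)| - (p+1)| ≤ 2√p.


Affine points = {(1, 9), (1, 14), (4, 5), (4, 18), (5, 10), (5, 13), (7, 1), (7, 22), (8, 0), (9, 1), (9, 22), (14, 4), (14, 19), (16, 4), (16, 19), (18, 3), (18, 20)}; affine count = 17; |E(F_23)| = 18.

Discriminant check: Δ ∝ 4a³ + 27b² = 4·14³ + 27·20² = 4·2744 + 27·400 ≡ 18 (mod 23). Nonzero ⇒ E is nonsingular.
For each x ∈ F_23, compute rhs = x³ + 14·x + 20 mod 23, then count y ∈ F_23 with y² ≡ rhs.
  x = 0: rhs = 20, matching y values: none (0 points).
  x = 1: rhs = 12, matching y values: 9, 14 (2 points).
  x = 2: rhs = 10, matching y values: none (0 points).
  x = 3: rhs = 20, matching y values: none (0 points).
  x = 4: rhs = 2, matching y values: 5, 18 (2 points).
  x = 5: rhs = 8, matching y values: 10, 13 (2 points).
  x = 6: rhs = 21, matching y values: none (0 points).
  x = 7: rhs = 1, matching y values: 1, 22 (2 points).
  x = 8: rhs = 0, matching y values: 0 (1 points).
  x = 9: rhs = 1, matching y values: 1, 22 (2 points).
  x = 10: rhs = 10, matching y values: none (0 points).
  x = 11: rhs = 10, matching y values: none (0 points).
  x = 12: rhs = 7, matching y values: none (0 points).
  x = 13: rhs = 7, matching y values: none (0 points).
  x = 14: rhs = 16, matching y values: 4, 19 (2 points).
  x = 15: rhs = 17, matching y values: none (0 points).
  x = 16: rhs = 16, matching y values: 4, 19 (2 points).
  x = 17: rhs = 19, matching y values: none (0 points).
  x = 18: rhs = 9, matching y values: 3, 20 (2 points).
  x = 19: rhs = 15, matching y values: none (0 points).
  x = 20: rhs = 20, matching y values: none (0 points).
  x = 21: rhs = 7, matching y values: none (0 points).
  x = 22: rhs = 5, matching y values: none (0 points).
Total affine count: 17.
Full point count |E(F_23)| = 17 + 1 = 18.
Hasse bound: |18 − (23+1)| = |-6| = 6 ≤ 2√23 ≈ 9.5917 ✓.


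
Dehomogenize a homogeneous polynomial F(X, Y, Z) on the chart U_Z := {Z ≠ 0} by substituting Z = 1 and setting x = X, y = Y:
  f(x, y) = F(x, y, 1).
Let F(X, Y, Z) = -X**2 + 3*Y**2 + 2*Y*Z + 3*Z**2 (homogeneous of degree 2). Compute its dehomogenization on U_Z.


f(x, y) = -x**2 + 3*y**2 + 2*y + 3

On U_Z we set Z = 1. Each monomial c·X^i·Y^j·Z^k in F becomes c·x^i·y^j·1^k = c·x^i·y^j.
Substituting Z = 1: F(X, Y, 1) = -x**2 + 3*y**2 + 2*y + 3.
Note: deg(f) ≤ deg(F) = 2; strict inequality happens when F is divisible by Z (lost terms).


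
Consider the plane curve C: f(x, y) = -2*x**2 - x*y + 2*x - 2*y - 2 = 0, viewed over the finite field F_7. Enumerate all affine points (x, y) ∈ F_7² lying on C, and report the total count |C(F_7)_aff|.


Affine F_7-points: {(0, 6), (1, 4), (2, 2), (3, 0), (4, 5), (5, 0), (5, 1), (5, 2), (5, 3), (5, 4), (5, 5), (5, 6), (6, 1)}; count = 13.

For each of the 49 pairs (x, y) ∈ F_7², evaluate f(x, y) mod 7. Record the zeros.
  x = 0: [0↦5, 1↦3, 2↦1, 3↦6, 4↦4, 5↦2, 6↦0]  zeros at y ∈ {6}
  x = 1: [0↦5, 1↦2, 2↦6, 3↦3, 4↦0, 5↦4, 6↦1]  zeros at y ∈ {4}
  x = 2: [0↦1, 1↦4, 2↦0, 3↦3, 4↦6, 5↦2, 6↦5]  zeros at y ∈ {2}
  x = 3: [0↦0, 1↦2, 2↦4, 3↦6, 4↦1, 5↦3, 6↦5]  zeros at y ∈ {0}
  x = 4: [0↦2, 1↦3, 2↦4, 3↦5, 4↦6, 5↦0, 6↦1]  zeros at y ∈ {5}
  x = 5: [0↦0, 1↦0, 2↦0, 3↦0, 4↦0, 5↦0, 6↦0]  zeros at y ∈ {0, 1, 2, 3, 4, 5, 6}
  x = 6: [0↦1, 1↦0, 2↦6, 3↦5, 4↦4, 5↦3, 6↦2]  zeros at y ∈ {1}
Collecting zeros: affine points = {(0, 6), (1, 4), (2, 2), (3, 0), (4, 5), (5, 0), (5, 1), (5, 2), (5, 3), (5, 4), (5, 5), (5, 6), (6, 1)}.
Total count |C(F_7)_aff| = 13.


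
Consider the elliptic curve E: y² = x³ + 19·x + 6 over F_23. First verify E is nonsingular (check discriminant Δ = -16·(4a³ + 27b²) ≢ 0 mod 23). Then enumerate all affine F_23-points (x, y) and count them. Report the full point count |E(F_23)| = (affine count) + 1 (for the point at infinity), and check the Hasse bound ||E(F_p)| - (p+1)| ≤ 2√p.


Affine points = {(0, 11), (0, 12), (1, 7), (1, 16), (2, 11), (2, 12), (4, 10), (4, 13), (8, 7), (8, 16), (9, 3), (9, 20), (10, 0), (13, 9), (13, 14), (14, 7), (14, 16), (15, 3), (15, 20), (16, 6), (16, 17), (18, 4), (18, 19), (19, 2), (19, 21), (21, 11), (21, 12), (22, 3), (22, 20)}; affine count = 29; |E(F_23)| = 30.

Discriminant check: Δ ∝ 4a³ + 27b² = 4·19³ + 27·6² = 4·6859 + 27·36 ≡ 3 (mod 23). Nonzero ⇒ E is nonsingular.
For each x ∈ F_23, compute rhs = x³ + 19·x + 6 mod 23, then count y ∈ F_23 with y² ≡ rhs.
  x = 0: rhs = 6, matching y values: 11, 12 (2 points).
  x = 1: rhs = 3, matching y values: 7, 16 (2 points).
  x = 2: rhs = 6, matching y values: 11, 12 (2 points).
  x = 3: rhs = 21, matching y values: none (0 points).
  x = 4: rhs = 8, matching y values: 10, 13 (2 points).
  x = 5: rhs = 19, matching y values: none (0 points).
  x = 6: rhs = 14, matching y values: none (0 points).
  x = 7: rhs = 22, matching y values: none (0 points).
  x = 8: rhs = 3, matching y values: 7, 16 (2 points).
  x = 9: rhs = 9, matching y values: 3, 20 (2 points).
  x = 10: rhs = 0, matching y values: 0 (1 points).
  x = 11: rhs = 5, matching y values: none (0 points).
  x = 12: rhs = 7, matching y values: none (0 points).
  x = 13: rhs = 12, matching y values: 9, 14 (2 points).
  x = 14: rhs = 3, matching y values: 7, 16 (2 points).
  x = 15: rhs = 9, matching y values: 3, 20 (2 points).
  x = 16: rhs = 13, matching y values: 6, 17 (2 points).
  x = 17: rhs = 21, matching y values: none (0 points).
  x = 18: rhs = 16, matching y values: 4, 19 (2 points).
  x = 19: rhs = 4, matching y values: 2, 21 (2 points).
  x = 20: rhs = 14, matching y values: none (0 points).
  x = 21: rhs = 6, matching y values: 11, 12 (2 points).
  x = 22: rhs = 9, matching y values: 3, 20 (2 points).
Total affine count: 29.
Full point count |E(F_23)| = 29 + 1 = 30.
Hasse bound: |30 − (23+1)| = |6| = 6 ≤ 2√23 ≈ 9.5917 ✓.


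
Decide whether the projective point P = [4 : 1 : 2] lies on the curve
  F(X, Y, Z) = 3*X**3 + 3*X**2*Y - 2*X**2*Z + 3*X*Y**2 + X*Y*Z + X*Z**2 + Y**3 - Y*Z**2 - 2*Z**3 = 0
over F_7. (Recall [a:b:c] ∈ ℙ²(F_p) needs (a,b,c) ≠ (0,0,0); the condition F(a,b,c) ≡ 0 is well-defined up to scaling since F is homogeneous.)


F(4,1,2) ≡ 4 (mod 7); P is NOT on the curve.

Evaluate F(4, 1, 2) term-by-term (mod 7).
  3*X**3 ↦ 3·64·1·1 = 192
  3*X**2*Y ↦ 3·16·1·1 = 48
  -2*X**2*Z ↦ -2·16·1·2 = -64
  3*X*Y**2 ↦ 3·4·1·1 = 12
  X*Y*Z ↦ 1·4·1·2 = 8
  X*Z**2 ↦ 1·4·1·4 = 16
  Y**3 ↦ 1·1·1·1 = 1
  -Y*Z**2 ↦ -1·1·1·4 = -4
  -2*Z**3 ↦ -2·1·1·8 = -16
Sum: F(4, 1, 2) = (192) + (48) + (-64) + (12) + (8) + (16) + (1) + (-4) + (-16) = 193.
Reducing mod 7: 193 ≡ 4 (mod 7).
Since F(a, b, c) ≡ 4 ≠ 0 (mod 7), P does NOT lie on the curve.


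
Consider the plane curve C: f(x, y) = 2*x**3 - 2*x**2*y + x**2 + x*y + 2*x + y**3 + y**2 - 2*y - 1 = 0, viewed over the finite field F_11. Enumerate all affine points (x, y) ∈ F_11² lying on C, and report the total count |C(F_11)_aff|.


Affine F_11-points: {(3, 7), (5, 4), (5, 8), (5, 9), (7, 0), (10, 5)}; count = 6.

For each of the 121 pairs (x, y) ∈ F_11², evaluate f(x, y) mod 11. Record the zeros.
  x = 0: [0↦10, 1↦10, 2↦7, 3↦7, 4↦5, 5↦7, 6↦8, 7↦3, 8↦9, 9↦10, 10↦1]  zeros at y ∈ ∅
  x = 1: [0↦4, 1↦3, 2↦10, 3↦9, 4↦6, 5↦7, 6↦7, 7↦1, 8↦6, 9↦6, 10↦7]  zeros at y ∈ ∅
  x = 2: [0↦1, 1↦6, 2↦8, 3↦2, 4↦5, 5↦1, 6↦7, 7↦7, 8↦7, 9↦2, 10↦9]  zeros at y ∈ ∅
  x = 3: [0↦2, 1↦9, 2↦2, 3↦9, 4↦3, 5↦1, 6↦9, 7↦0, 8↦2, 9↦10, 10↦8]  zeros at y ∈ {7}
  x = 4: [0↦8, 1↦2, 2↦4, 3↦9, 4↦1, 5↦8, 6↦3, 7↦3, 8↦3, 9↦9, 10↦5]  zeros at y ∈ ∅
  x = 5: [0↦9, 1↦8, 2↦4, 3↦3, 4↦0, 5↦1, 6↦1, 7↦6, 8↦0, 9↦0, 10↦1]  zeros at y ∈ {4, 8, 9}
  x = 6: [0↦6, 1↦6, 2↦3, 3↦3, 4↦1, 5↦3, 6↦4, 7↦10, 8↦5, 9↦6, 10↦8]  zeros at y ∈ ∅
  x = 7: [0↦0, 1↦8, 2↦2, 3↦10, 4↦5, 5↦4, 6↦2, 7↦5, 8↦8, 9↦6, 10↦5]  zeros at y ∈ {0}
  x = 8: [0↦3, 1↦4, 2↦2, 3↦3, 4↦2, 5↦5, 6↦7, 7↦3, 8↦10, 9↦1, 10↦4]  zeros at y ∈ ∅
  x = 9: [0↦5, 1↦6, 2↦4, 3↦5, 4↦4, 5↦7, 6↦9, 7↦5, 8↦1, 9↦3, 10↦6]  zeros at y ∈ ∅
  x = 10: [0↦7, 1↦4, 2↦9, 3↦6, 4↦1, 5↦0, 6↦9, 7↦1, 8↦4, 9↦2, 10↦1]  zeros at y ∈ {5}
Collecting zeros: affine points = {(3, 7), (5, 4), (5, 8), (5, 9), (7, 0), (10, 5)}.
Total count |C(F_11)_aff| = 6.


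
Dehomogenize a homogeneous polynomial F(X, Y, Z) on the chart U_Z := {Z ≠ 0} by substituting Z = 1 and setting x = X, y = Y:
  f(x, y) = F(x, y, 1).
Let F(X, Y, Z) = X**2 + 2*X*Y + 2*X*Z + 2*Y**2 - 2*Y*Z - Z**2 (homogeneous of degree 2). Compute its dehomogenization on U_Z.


f(x, y) = x**2 + 2*x*y + 2*x + 2*y**2 - 2*y - 1

On U_Z we set Z = 1. Each monomial c·X^i·Y^j·Z^k in F becomes c·x^i·y^j·1^k = c·x^i·y^j.
Substituting Z = 1: F(X, Y, 1) = x**2 + 2*x*y + 2*x + 2*y**2 - 2*y - 1.
Note: deg(f) ≤ deg(F) = 2; strict inequality happens when F is divisible by Z (lost terms).


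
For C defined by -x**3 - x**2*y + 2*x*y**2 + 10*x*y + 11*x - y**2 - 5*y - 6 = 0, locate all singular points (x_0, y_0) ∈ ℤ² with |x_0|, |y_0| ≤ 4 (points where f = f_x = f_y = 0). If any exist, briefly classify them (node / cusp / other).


Singular points: {(1, -2)}; classification: node.

Compute partial derivatives:
  f_x = -3*x**2 - 2*x*y + 2*y**2 + 10*y + 11.
  f_y = -x**2 + 4*x*y + 10*x - 2*y - 5.
Scan x_0 ∈ {−4, ..., 4}. For each x_0, f_y(x_0, y) is a polynomial in y; find its integer roots y ∈ {−4, ..., 4}, then test f_x and f at those candidates.
  x = -4: f_y(-4, y) = -18*y - 61; no integer root y with |y| ≤ 4.
  x = -3: f_y(-3, y) = -14*y - 44; no integer root y with |y| ≤ 4.
  x = -2: f_y(-2, y) = -10*y - 29; no integer root y with |y| ≤ 4.
  x = -1: f_y(-1, y) = -6*y - 16; no integer root y with |y| ≤ 4.
  x = 0: f_y(0, y) = -2*y - 5; no integer root y with |y| ≤ 4.
  x = 1: f_y(1, y) = 2*y + 4; vanishes at y ∈ {-2}. (1, -2): f_x = 0, f = 0 — SINGULAR.
  x = 2: f_y(2, y) = 6*y + 11; no integer root y with |y| ≤ 4.
  x = 3: f_y(3, y) = 10*y + 16; no integer root y with |y| ≤ 4.
  x = 4: f_y(4, y) = 14*y + 19; no integer root y with |y| ≤ 4.
Only singular point on the grid: (1, -2).
Classify: substitute x = 1 + u, y = -2 + v and expand: f = -u**3 - u**2*v - u**2 + 2*u*v**2 + v**2.
No constant or linear terms (consistent with a singular point). Quadratic part: -u**2 + v**2. Cubic part: -u**3 - u**2*v + 2*u*v**2.
The quadratic part v**2 - u**2 = (v − u)(v + u) splits into two distinct linear factors, so there are two distinct tangent lines y − -2 = ±(x − 1) — this is a node (ordinary double point).
Classification: node.


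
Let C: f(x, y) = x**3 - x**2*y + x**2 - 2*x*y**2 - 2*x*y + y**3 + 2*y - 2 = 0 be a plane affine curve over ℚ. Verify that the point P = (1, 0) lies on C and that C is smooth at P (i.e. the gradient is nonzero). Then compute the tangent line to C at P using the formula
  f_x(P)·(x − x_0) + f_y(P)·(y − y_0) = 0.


Tangent line at P: 5*x - y - 5 = 0.

Step 1: f(1, 0) = 0, so P lies on C.
Step 2: partial derivatives
  f_x(x, y) = 3*x**2 - 2*x*y + 2*x - 2*y**2 - 2*y, f_y(x, y) = -x**2 - 4*x*y - 2*x + 3*y**2 + 2.
  f_x(P) = 5, f_y(P) = -1 (gradient nonzero, so P is smooth).
Step 3: tangent line at P: 5·(x − 1) + -1·(y − 0) = 0.
Expanding: 5*x - y - 5 = 0.


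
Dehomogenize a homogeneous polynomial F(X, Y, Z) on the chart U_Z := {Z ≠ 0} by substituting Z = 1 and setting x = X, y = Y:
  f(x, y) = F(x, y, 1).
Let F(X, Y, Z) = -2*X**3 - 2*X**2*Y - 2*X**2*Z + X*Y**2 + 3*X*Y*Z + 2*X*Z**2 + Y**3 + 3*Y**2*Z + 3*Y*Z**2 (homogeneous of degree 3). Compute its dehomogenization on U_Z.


f(x, y) = -2*x**3 - 2*x**2*y - 2*x**2 + x*y**2 + 3*x*y + 2*x + y**3 + 3*y**2 + 3*y

On U_Z we set Z = 1. Each monomial c·X^i·Y^j·Z^k in F becomes c·x^i·y^j·1^k = c·x^i·y^j.
Substituting Z = 1: F(X, Y, 1) = -2*x**3 - 2*x**2*y - 2*x**2 + x*y**2 + 3*x*y + 2*x + y**3 + 3*y**2 + 3*y.
Note: deg(f) ≤ deg(F) = 3; strict inequality happens when F is divisible by Z (lost terms).


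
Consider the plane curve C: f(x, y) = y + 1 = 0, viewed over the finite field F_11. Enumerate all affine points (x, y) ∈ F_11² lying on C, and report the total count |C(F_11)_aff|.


Affine F_11-points: {(0, 10), (1, 10), (2, 10), (3, 10), (4, 10), (5, 10), (6, 10), (7, 10), (8, 10), (9, 10), (10, 10)}; count = 11.

For each of the 121 pairs (x, y) ∈ F_11², evaluate f(x, y) mod 11. Record the zeros.
  x = 0: [0↦1, 1↦2, 2↦3, 3↦4, 4↦5, 5↦6, 6↦7, 7↦8, 8↦9, 9↦10, 10↦0]  zeros at y ∈ {10}
  x = 1: [0↦1, 1↦2, 2↦3, 3↦4, 4↦5, 5↦6, 6↦7, 7↦8, 8↦9, 9↦10, 10↦0]  zeros at y ∈ {10}
  x = 2: [0↦1, 1↦2, 2↦3, 3↦4, 4↦5, 5↦6, 6↦7, 7↦8, 8↦9, 9↦10, 10↦0]  zeros at y ∈ {10}
  x = 3: [0↦1, 1↦2, 2↦3, 3↦4, 4↦5, 5↦6, 6↦7, 7↦8, 8↦9, 9↦10, 10↦0]  zeros at y ∈ {10}
  x = 4: [0↦1, 1↦2, 2↦3, 3↦4, 4↦5, 5↦6, 6↦7, 7↦8, 8↦9, 9↦10, 10↦0]  zeros at y ∈ {10}
  x = 5: [0↦1, 1↦2, 2↦3, 3↦4, 4↦5, 5↦6, 6↦7, 7↦8, 8↦9, 9↦10, 10↦0]  zeros at y ∈ {10}
  x = 6: [0↦1, 1↦2, 2↦3, 3↦4, 4↦5, 5↦6, 6↦7, 7↦8, 8↦9, 9↦10, 10↦0]  zeros at y ∈ {10}
  x = 7: [0↦1, 1↦2, 2↦3, 3↦4, 4↦5, 5↦6, 6↦7, 7↦8, 8↦9, 9↦10, 10↦0]  zeros at y ∈ {10}
  x = 8: [0↦1, 1↦2, 2↦3, 3↦4, 4↦5, 5↦6, 6↦7, 7↦8, 8↦9, 9↦10, 10↦0]  zeros at y ∈ {10}
  x = 9: [0↦1, 1↦2, 2↦3, 3↦4, 4↦5, 5↦6, 6↦7, 7↦8, 8↦9, 9↦10, 10↦0]  zeros at y ∈ {10}
  x = 10: [0↦1, 1↦2, 2↦3, 3↦4, 4↦5, 5↦6, 6↦7, 7↦8, 8↦9, 9↦10, 10↦0]  zeros at y ∈ {10}
Collecting zeros: affine points = {(0, 10), (1, 10), (2, 10), (3, 10), (4, 10), (5, 10), (6, 10), (7, 10), (8, 10), (9, 10), (10, 10)}.
Total count |C(F_11)_aff| = 11.


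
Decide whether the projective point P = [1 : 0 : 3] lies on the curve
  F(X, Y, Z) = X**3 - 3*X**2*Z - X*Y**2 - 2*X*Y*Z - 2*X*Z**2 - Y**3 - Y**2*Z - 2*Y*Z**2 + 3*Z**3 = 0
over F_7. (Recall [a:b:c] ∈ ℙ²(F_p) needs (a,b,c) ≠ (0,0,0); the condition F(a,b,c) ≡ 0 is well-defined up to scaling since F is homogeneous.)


F(1,0,3) ≡ 6 (mod 7); P is NOT on the curve.

Evaluate F(1, 0, 3) term-by-term (mod 7).
  X**3 ↦ 1·1·1·1 = 1
  -3*X**2*Z ↦ -3·1·1·3 = -9
  -X*Y**2 ↦ -1·1·0·1 = 0
  -2*X*Y*Z ↦ -2·1·0·3 = 0
  -2*X*Z**2 ↦ -2·1·1·9 = -18
  -Y**3 ↦ -1·1·0·1 = 0
  -Y**2*Z ↦ -1·1·0·3 = 0
  -2*Y*Z**2 ↦ -2·1·0·9 = 0
  3*Z**3 ↦ 3·1·1·27 = 81
Sum: F(1, 0, 3) = (1) + (-9) + (0) + (0) + (-18) + (0) + (0) + (0) + (81) = 55.
Reducing mod 7: 55 ≡ 6 (mod 7).
Since F(a, b, c) ≡ 6 ≠ 0 (mod 7), P does NOT lie on the curve.


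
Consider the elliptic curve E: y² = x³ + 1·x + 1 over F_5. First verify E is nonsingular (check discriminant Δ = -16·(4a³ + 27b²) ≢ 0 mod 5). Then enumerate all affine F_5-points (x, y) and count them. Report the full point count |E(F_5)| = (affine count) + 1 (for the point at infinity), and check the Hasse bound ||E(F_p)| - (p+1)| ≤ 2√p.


Affine points = {(0, 1), (0, 4), (2, 1), (2, 4), (3, 1), (3, 4), (4, 2), (4, 3)}; affine count = 8; |E(F_5)| = 9.

Discriminant check: Δ ∝ 4a³ + 27b² = 4·1³ + 27·1² = 4·1 + 27·1 ≡ 1 (mod 5). Nonzero ⇒ E is nonsingular.
For each x ∈ F_5, compute rhs = x³ + 1·x + 1 mod 5, then count y ∈ F_5 with y² ≡ rhs.
  x = 0: rhs = 1, matching y values: 1, 4 (2 points).
  x = 1: rhs = 3, matching y values: none (0 points).
  x = 2: rhs = 1, matching y values: 1, 4 (2 points).
  x = 3: rhs = 1, matching y values: 1, 4 (2 points).
  x = 4: rhs = 4, matching y values: 2, 3 (2 points).
Total affine count: 8.
Full point count |E(F_5)| = 8 + 1 = 9.
Hasse bound: |9 − (5+1)| = |3| = 3 ≤ 2√5 ≈ 4.4721 ✓.


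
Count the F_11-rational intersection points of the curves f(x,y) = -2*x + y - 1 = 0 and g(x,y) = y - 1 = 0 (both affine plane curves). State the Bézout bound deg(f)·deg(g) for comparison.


Common zeros: {(0, 1)}; count = 1; Bézout bound = 1.

deg(f) = 1, deg(g) = 1, so Bézout bound = 1.
Scan x ∈ F_11. For each x, list the y ∈ F_11 with f(x, y) ≡ 0 and those with g(x, y) ≡ 0 (mod 11); the common zeros in that column are the intersection.
  x = 0: f ≡ 0 at y ∈ {1}; g ≡ 0 at y ∈ {1}; common: {1}.
  x = 1: f ≡ 0 at y ∈ {3}; g ≡ 0 at y ∈ {1}; common: ∅.
  x = 2: f ≡ 0 at y ∈ {5}; g ≡ 0 at y ∈ {1}; common: ∅.
  x = 3: f ≡ 0 at y ∈ {7}; g ≡ 0 at y ∈ {1}; common: ∅.
  x = 4: f ≡ 0 at y ∈ {9}; g ≡ 0 at y ∈ {1}; common: ∅.
  x = 5: f ≡ 0 at y ∈ {0}; g ≡ 0 at y ∈ {1}; common: ∅.
  x = 6: f ≡ 0 at y ∈ {2}; g ≡ 0 at y ∈ {1}; common: ∅.
  x = 7: f ≡ 0 at y ∈ {4}; g ≡ 0 at y ∈ {1}; common: ∅.
  x = 8: f ≡ 0 at y ∈ {6}; g ≡ 0 at y ∈ {1}; common: ∅.
  x = 9: f ≡ 0 at y ∈ {8}; g ≡ 0 at y ∈ {1}; common: ∅.
  x = 10: f ≡ 0 at y ∈ {10}; g ≡ 0 at y ∈ {1}; common: ∅.
Collecting: common zeros = {(0, 1)}, so the count is 1.
Comparison with the Bézout bound: 1 ≤ 1 = deg(f)·deg(g), as expected for curves with no common component (the bound is attained).


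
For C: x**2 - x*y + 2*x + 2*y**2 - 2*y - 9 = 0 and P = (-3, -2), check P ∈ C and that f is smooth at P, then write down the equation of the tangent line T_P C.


Tangent line at P: -2*x - 7*y - 20 = 0.

Step 1: f(-3, -2) = 0, so P lies on C.
Step 2: partial derivatives
  f_x(x, y) = 2*x - y + 2, f_y(x, y) = -x + 4*y - 2.
  f_x(P) = -2, f_y(P) = -7 (gradient nonzero, so P is smooth).
Step 3: tangent line at P: -2·(x − -3) + -7·(y − -2) = 0.
Expanding: -2*x - 7*y - 20 = 0.


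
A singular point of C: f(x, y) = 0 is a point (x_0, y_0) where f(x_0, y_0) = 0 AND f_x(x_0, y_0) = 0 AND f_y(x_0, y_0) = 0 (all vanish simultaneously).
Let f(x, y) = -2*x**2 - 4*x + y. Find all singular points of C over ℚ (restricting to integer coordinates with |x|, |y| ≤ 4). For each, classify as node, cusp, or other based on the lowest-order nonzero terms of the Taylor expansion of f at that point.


No singular points in the scanned grid; C is smooth there.

Compute partial derivatives:
  f_x = -4*x - 4.
  f_y = 1.
f_y = 1 is a nonzero constant, so f_y never vanishes: no point (x, y) can satisfy f = f_x = f_y = 0. In particular no (x, y) ∈ {−4, ..., 4}² is singular; the curve is smooth.


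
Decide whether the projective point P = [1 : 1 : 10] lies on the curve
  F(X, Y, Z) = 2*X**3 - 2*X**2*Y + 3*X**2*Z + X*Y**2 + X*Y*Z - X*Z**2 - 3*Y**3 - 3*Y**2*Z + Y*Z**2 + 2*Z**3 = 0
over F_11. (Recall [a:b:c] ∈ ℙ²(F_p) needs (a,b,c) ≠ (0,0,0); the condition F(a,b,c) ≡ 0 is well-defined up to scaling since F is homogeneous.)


F(1,1,10) ≡ 6 (mod 11); P is NOT on the curve.

Evaluate F(1, 1, 10) term-by-term (mod 11).
  2*X**3 ↦ 2·1·1·1 = 2
  -2*X**2*Y ↦ -2·1·1·1 = -2
  3*X**2*Z ↦ 3·1·1·10 = 30
  X*Y**2 ↦ 1·1·1·1 = 1
  X*Y*Z ↦ 1·1·1·10 = 10
  -X*Z**2 ↦ -1·1·1·100 = -100
  -3*Y**3 ↦ -3·1·1·1 = -3
  -3*Y**2*Z ↦ -3·1·1·10 = -30
  Y*Z**2 ↦ 1·1·1·100 = 100
  2*Z**3 ↦ 2·1·1·1000 = 2000
Sum: F(1, 1, 10) = (2) + (-2) + (30) + (1) + (10) + (-100) + (-3) + (-30) + (100) + (2000) = 2008.
Reducing mod 11: 2008 ≡ 6 (mod 11).
Since F(a, b, c) ≡ 6 ≠ 0 (mod 11), P does NOT lie on the curve.


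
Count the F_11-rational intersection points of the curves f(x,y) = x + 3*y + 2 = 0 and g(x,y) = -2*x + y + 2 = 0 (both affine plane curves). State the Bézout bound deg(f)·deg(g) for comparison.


Common zeros: {(10, 7)}; count = 1; Bézout bound = 1.

deg(f) = 1, deg(g) = 1, so Bézout bound = 1.
Scan x ∈ F_11. For each x, list the y ∈ F_11 with f(x, y) ≡ 0 and those with g(x, y) ≡ 0 (mod 11); the common zeros in that column are the intersection.
  x = 0: f ≡ 0 at y ∈ {3}; g ≡ 0 at y ∈ {9}; common: ∅.
  x = 1: f ≡ 0 at y ∈ {10}; g ≡ 0 at y ∈ {0}; common: ∅.
  x = 2: f ≡ 0 at y ∈ {6}; g ≡ 0 at y ∈ {2}; common: ∅.
  x = 3: f ≡ 0 at y ∈ {2}; g ≡ 0 at y ∈ {4}; common: ∅.
  x = 4: f ≡ 0 at y ∈ {9}; g ≡ 0 at y ∈ {6}; common: ∅.
  x = 5: f ≡ 0 at y ∈ {5}; g ≡ 0 at y ∈ {8}; common: ∅.
  x = 6: f ≡ 0 at y ∈ {1}; g ≡ 0 at y ∈ {10}; common: ∅.
  x = 7: f ≡ 0 at y ∈ {8}; g ≡ 0 at y ∈ {1}; common: ∅.
  x = 8: f ≡ 0 at y ∈ {4}; g ≡ 0 at y ∈ {3}; common: ∅.
  x = 9: f ≡ 0 at y ∈ {0}; g ≡ 0 at y ∈ {5}; common: ∅.
  x = 10: f ≡ 0 at y ∈ {7}; g ≡ 0 at y ∈ {7}; common: {7}.
Collecting: common zeros = {(10, 7)}, so the count is 1.
Comparison with the Bézout bound: 1 ≤ 1 = deg(f)·deg(g), as expected for curves with no common component (the bound is attained).


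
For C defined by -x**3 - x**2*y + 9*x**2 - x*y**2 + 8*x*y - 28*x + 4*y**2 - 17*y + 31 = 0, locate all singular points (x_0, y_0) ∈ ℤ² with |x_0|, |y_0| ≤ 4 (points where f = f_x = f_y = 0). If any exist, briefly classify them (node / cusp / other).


Singular points: {(3, 1)}; classification: node.

Compute partial derivatives:
  f_x = -3*x**2 - 2*x*y + 18*x - y**2 + 8*y - 28.
  f_y = -x**2 - 2*x*y + 8*x + 8*y - 17.
Scan x_0 ∈ {−4, ..., 4}. For each x_0, f_y(x_0, y) is a polynomial in y; find its integer roots y ∈ {−4, ..., 4}, then test f_x and f at those candidates.
  x = -4: f_y(-4, y) = 16*y - 65; no integer root y with |y| ≤ 4.
  x = -3: f_y(-3, y) = 14*y - 50; no integer root y with |y| ≤ 4.
  x = -2: f_y(-2, y) = 12*y - 37; no integer root y with |y| ≤ 4.
  x = -1: f_y(-1, y) = 10*y - 26; no integer root y with |y| ≤ 4.
  x = 0: f_y(0, y) = 8*y - 17; no integer root y with |y| ≤ 4.
  x = 1: f_y(1, y) = 6*y - 10; no integer root y with |y| ≤ 4.
  x = 2: f_y(2, y) = 4*y - 5; no integer root y with |y| ≤ 4.
  x = 3: f_y(3, y) = 2*y - 2; vanishes at y ∈ {1}. (3, 1): f_x = 0, f = 0 — SINGULAR.
  x = 4: f_y(4, y) = -1; no integer root y with |y| ≤ 4.
Only singular point on the grid: (3, 1).
Classify: substitute x = 3 + u, y = 1 + v and expand: f = -u**3 - u**2*v - u**2 - u*v**2 + v**2.
No constant or linear terms (consistent with a singular point). Quadratic part: -u**2 + v**2. Cubic part: -u**3 - u**2*v - u*v**2.
The quadratic part v**2 - u**2 = (v − u)(v + u) splits into two distinct linear factors, so there are two distinct tangent lines y − 1 = ±(x − 3) — this is a node (ordinary double point).
Classification: node.


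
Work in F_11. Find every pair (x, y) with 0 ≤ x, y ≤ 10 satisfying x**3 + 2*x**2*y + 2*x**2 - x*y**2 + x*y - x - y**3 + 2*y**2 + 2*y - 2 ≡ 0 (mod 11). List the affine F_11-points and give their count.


Affine F_11-points: {(1, 0), (2, 6), (3, 8), (5, 5), (5, 7), (8, 5), (9, 0), (9, 1), (9, 3), (10, 0)}; count = 10.

For each of the 121 pairs (x, y) ∈ F_11², evaluate f(x, y) mod 11. Record the zeros.
  x = 0: [0↦9, 1↦1, 2↦2, 3↦6, 4↦7, 5↦10, 6↦9, 7↦9, 8↦4, 9↦10, 10↦10]  zeros at y ∈ ∅
  x = 1: [0↦0, 1↦5, 2↦6, 3↦8, 4↦5, 5↦2, 6↦4, 7↦5, 8↦10, 9↦2, 10↦8]  zeros at y ∈ {0}
  x = 2: [0↦1, 1↦1, 2↦6, 3↦10, 4↦7, 5↦2, 6↦0, 7↦6, 8↦3, 9↦7, 10↦1]  zeros at y ∈ {6}
  x = 3: [0↦7, 1↦6, 2↦8, 3↦7, 4↦8, 5↦5, 6↦3, 7↦7, 8↦0, 9↦9, 10↦6]  zeros at y ∈ {8}
  x = 4: [0↦2, 1↦4, 2↦7, 3↦5, 4↦3, 5↦6, 6↦8, 7↦3, 8↦7, 9↦3, 10↦7]  zeros at y ∈ ∅
  x = 5: [0↦3, 1↦1, 2↦9, 3↦10, 4↦9, 5↦0, 6↦10, 7↦0, 8↦8, 9↦6, 10↦10]  zeros at y ∈ {5, 7}
  x = 6: [0↦5, 1↦3, 2↦9, 3↦6, 4↦10, 5↦4, 6↦4, 7↦4, 8↦9, 9↦2, 10↦10]  zeros at y ∈ ∅
  x = 7: [0↦3, 1↦5, 2↦2, 3↦10, 4↦1, 5↦2, 6↦7, 7↦10, 8↦5, 9↦8, 10↦2]  zeros at y ∈ ∅
  x = 8: [0↦3, 1↦2, 2↦5, 3↦6, 4↦10, 5↦0, 6↦3, 7↦2, 8↦2, 9↦8, 10↦3]  zeros at y ∈ {5}
  x = 9: [0↦0, 1↦0, 2↦2, 3↦0, 4↦10, 5↦4, 6↦9, 7↦8, 8↦6, 9↦8, 10↦8]  zeros at y ∈ {0, 1, 3}
  x = 10: [0↦0, 1↦5, 2↦10, 3↦9, 4↦7, 5↦9, 6↦9, 7↦1, 8↦1, 9↦3, 10↦1]  zeros at y ∈ {0}
Collecting zeros: affine points = {(1, 0), (2, 6), (3, 8), (5, 5), (5, 7), (8, 5), (9, 0), (9, 1), (9, 3), (10, 0)}.
Total count |C(F_11)_aff| = 10.


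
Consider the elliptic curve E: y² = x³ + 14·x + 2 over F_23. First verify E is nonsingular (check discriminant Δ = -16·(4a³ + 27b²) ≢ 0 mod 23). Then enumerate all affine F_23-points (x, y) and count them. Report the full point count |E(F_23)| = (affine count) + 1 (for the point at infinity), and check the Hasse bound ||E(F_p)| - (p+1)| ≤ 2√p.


Affine points = {(0, 5), (0, 18), (3, 5), (3, 18), (5, 6), (5, 17), (6, 7), (6, 16), (7, 11), (7, 12), (9, 11), (9, 12), (12, 9), (12, 14), (13, 9), (13, 14), (17, 1), (17, 22), (20, 5), (20, 18), (21, 9), (21, 14)}; affine count = 22; |E(F_23)| = 23.

Discriminant check: Δ ∝ 4a³ + 27b² = 4·14³ + 27·2² = 4·2744 + 27·4 ≡ 21 (mod 23). Nonzero ⇒ E is nonsingular.
For each x ∈ F_23, compute rhs = x³ + 14·x + 2 mod 23, then count y ∈ F_23 with y² ≡ rhs.
  x = 0: rhs = 2, matching y values: 5, 18 (2 points).
  x = 1: rhs = 17, matching y values: none (0 points).
  x = 2: rhs = 15, matching y values: none (0 points).
  x = 3: rhs = 2, matching y values: 5, 18 (2 points).
  x = 4: rhs = 7, matching y values: none (0 points).
  x = 5: rhs = 13, matching y values: 6, 17 (2 points).
  x = 6: rhs = 3, matching y values: 7, 16 (2 points).
  x = 7: rhs = 6, matching y values: 11, 12 (2 points).
  x = 8: rhs = 5, matching y values: none (0 points).
  x = 9: rhs = 6, matching y values: 11, 12 (2 points).
  x = 10: rhs = 15, matching y values: none (0 points).
  x = 11: rhs = 15, matching y values: none (0 points).
  x = 12: rhs = 12, matching y values: 9, 14 (2 points).
  x = 13: rhs = 12, matching y values: 9, 14 (2 points).
  x = 14: rhs = 21, matching y values: none (0 points).
  x = 15: rhs = 22, matching y values: none (0 points).
  x = 16: rhs = 21, matching y values: none (0 points).
  x = 17: rhs = 1, matching y values: 1, 22 (2 points).
  x = 18: rhs = 14, matching y values: none (0 points).
  x = 19: rhs = 20, matching y values: none (0 points).
  x = 20: rhs = 2, matching y values: 5, 18 (2 points).
  x = 21: rhs = 12, matching y values: 9, 14 (2 points).
  x = 22: rhs = 10, matching y values: none (0 points).
Total affine count: 22.
Full point count |E(F_23)| = 22 + 1 = 23.
Hasse bound: |23 − (23+1)| = |-1| = 1 ≤ 2√23 ≈ 9.5917 ✓.


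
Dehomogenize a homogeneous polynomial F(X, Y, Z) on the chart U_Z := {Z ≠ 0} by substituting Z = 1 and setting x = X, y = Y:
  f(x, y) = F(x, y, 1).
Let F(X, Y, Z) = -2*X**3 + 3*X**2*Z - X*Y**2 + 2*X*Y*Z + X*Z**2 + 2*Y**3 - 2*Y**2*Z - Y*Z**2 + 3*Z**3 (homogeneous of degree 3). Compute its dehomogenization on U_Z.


f(x, y) = -2*x**3 + 3*x**2 - x*y**2 + 2*x*y + x + 2*y**3 - 2*y**2 - y + 3

On U_Z we set Z = 1. Each monomial c·X^i·Y^j·Z^k in F becomes c·x^i·y^j·1^k = c·x^i·y^j.
Substituting Z = 1: F(X, Y, 1) = -2*x**3 + 3*x**2 - x*y**2 + 2*x*y + x + 2*y**3 - 2*y**2 - y + 3.
Note: deg(f) ≤ deg(F) = 3; strict inequality happens when F is divisible by Z (lost terms).


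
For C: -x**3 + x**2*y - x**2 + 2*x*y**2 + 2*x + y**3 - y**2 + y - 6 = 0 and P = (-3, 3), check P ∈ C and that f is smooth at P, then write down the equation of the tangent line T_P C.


Tangent line at P: -19*x - 5*y - 42 = 0.

Step 1: f(-3, 3) = 0, so P lies on C.
Step 2: partial derivatives
  f_x(x, y) = -3*x**2 + 2*x*y - 2*x + 2*y**2 + 2, f_y(x, y) = x**2 + 4*x*y + 3*y**2 - 2*y + 1.
  f_x(P) = -19, f_y(P) = -5 (gradient nonzero, so P is smooth).
Step 3: tangent line at P: -19·(x − -3) + -5·(y − 3) = 0.
Expanding: -19*x - 5*y - 42 = 0.


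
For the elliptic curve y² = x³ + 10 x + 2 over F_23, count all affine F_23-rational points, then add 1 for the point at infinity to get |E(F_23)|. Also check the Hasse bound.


Affine points = {(0, 5), (0, 18), (1, 6), (1, 17), (3, 6), (3, 17), (5, 4), (5, 19), (6, 5), (6, 18), (7, 1), (7, 22), (9, 4), (9, 19), (13, 11), (13, 12), (15, 10), (15, 13), (16, 7), (16, 16), (17, 5), (17, 18), (19, 6), (19, 17)}; affine count = 24; |E(F_23)| = 25.

Discriminant check: Δ ∝ 4a³ + 27b² = 4·10³ + 27·2² = 4·1000 + 27·4 ≡ 14 (mod 23). Nonzero ⇒ E is nonsingular.
For each x ∈ F_23, compute rhs = x³ + 10·x + 2 mod 23, then count y ∈ F_23 with y² ≡ rhs.
  x = 0: rhs = 2, matching y values: 5, 18 (2 points).
  x = 1: rhs = 13, matching y values: 6, 17 (2 points).
  x = 2: rhs = 7, matching y values: none (0 points).
  x = 3: rhs = 13, matching y values: 6, 17 (2 points).
  x = 4: rhs = 14, matching y values: none (0 points).
  x = 5: rhs = 16, matching y values: 4, 19 (2 points).
  x = 6: rhs = 2, matching y values: 5, 18 (2 points).
  x = 7: rhs = 1, matching y values: 1, 22 (2 points).
  x = 8: rhs = 19, matching y values: none (0 points).
  x = 9: rhs = 16, matching y values: 4, 19 (2 points).
  x = 10: rhs = 21, matching y values: none (0 points).
  x = 11: rhs = 17, matching y values: none (0 points).
  x = 12: rhs = 10, matching y values: none (0 points).
  x = 13: rhs = 6, matching y values: 11, 12 (2 points).
  x = 14: rhs = 11, matching y values: none (0 points).
  x = 15: rhs = 8, matching y values: 10, 13 (2 points).
  x = 16: rhs = 3, matching y values: 7, 16 (2 points).
  x = 17: rhs = 2, matching y values: 5, 18 (2 points).
  x = 18: rhs = 11, matching y values: none (0 points).
  x = 19: rhs = 13, matching y values: 6, 17 (2 points).
  x = 20: rhs = 14, matching y values: none (0 points).
  x = 21: rhs = 20, matching y values: none (0 points).
  x = 22: rhs = 14, matching y values: none (0 points).
Total affine count: 24.
Full point count |E(F_23)| = 24 + 1 = 25.
Hasse bound: |25 − (23+1)| = |1| = 1 ≤ 2√23 ≈ 9.5917 ✓.


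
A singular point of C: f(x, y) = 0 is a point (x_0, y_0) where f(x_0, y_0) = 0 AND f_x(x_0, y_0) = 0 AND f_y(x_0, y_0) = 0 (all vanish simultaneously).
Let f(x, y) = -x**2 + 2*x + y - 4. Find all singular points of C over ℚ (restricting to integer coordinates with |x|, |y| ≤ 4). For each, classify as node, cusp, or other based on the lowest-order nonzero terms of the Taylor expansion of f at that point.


No singular points in the scanned grid; C is smooth there.

Compute partial derivatives:
  f_x = 2 - 2*x.
  f_y = 1.
f_y = 1 is a nonzero constant, so f_y never vanishes: no point (x, y) can satisfy f = f_x = f_y = 0. In particular no (x, y) ∈ {−4, ..., 4}² is singular; the curve is smooth.


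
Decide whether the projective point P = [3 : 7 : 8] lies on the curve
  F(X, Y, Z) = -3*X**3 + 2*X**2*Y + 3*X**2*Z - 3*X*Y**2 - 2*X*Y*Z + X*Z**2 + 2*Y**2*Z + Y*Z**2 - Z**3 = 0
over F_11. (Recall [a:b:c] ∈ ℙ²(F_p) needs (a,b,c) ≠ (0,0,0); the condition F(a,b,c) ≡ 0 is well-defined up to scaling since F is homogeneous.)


F(3,7,8) ≡ 0 (mod 11); P is on the curve.

Evaluate F(3, 7, 8) term-by-term (mod 11).
  -3*X**3 ↦ -3·27·1·1 = -81
  2*X**2*Y ↦ 2·9·7·1 = 126
  3*X**2*Z ↦ 3·9·1·8 = 216
  -3*X*Y**2 ↦ -3·3·49·1 = -441
  -2*X*Y*Z ↦ -2·3·7·8 = -336
  X*Z**2 ↦ 1·3·1·64 = 192
  2*Y**2*Z ↦ 2·1·49·8 = 784
  Y*Z**2 ↦ 1·1·7·64 = 448
  -Z**3 ↦ -1·1·1·512 = -512
Sum: F(3, 7, 8) = (-81) + (126) + (216) + (-441) + (-336) + (192) + (784) + (448) + (-512) = 396.
Reducing mod 11: 396 ≡ 0 (mod 11).
Since F(a, b, c) ≡ 0 (mod 11), P lies on the curve.


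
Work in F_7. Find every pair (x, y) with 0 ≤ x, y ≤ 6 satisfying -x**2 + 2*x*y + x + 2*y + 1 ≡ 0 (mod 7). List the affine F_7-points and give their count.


Affine F_7-points: {(0, 3), (1, 5), (2, 6), (3, 5), (4, 6), (5, 1)}; count = 6.

For each of the 49 pairs (x, y) ∈ F_7², evaluate f(x, y) mod 7. Record the zeros.
  x = 0: [0↦1, 1↦3, 2↦5, 3↦0, 4↦2, 5↦4, 6↦6]  zeros at y ∈ {3}
  x = 1: [0↦1, 1↦5, 2↦2, 3↦6, 4↦3, 5↦0, 6↦4]  zeros at y ∈ {5}
  x = 2: [0↦6, 1↦5, 2↦4, 3↦3, 4↦2, 5↦1, 6↦0]  zeros at y ∈ {6}
  x = 3: [0↦2, 1↦3, 2↦4, 3↦5, 4↦6, 5↦0, 6↦1]  zeros at y ∈ {5}
  x = 4: [0↦3, 1↦6, 2↦2, 3↦5, 4↦1, 5↦4, 6↦0]  zeros at y ∈ {6}
  x = 5: [0↦2, 1↦0, 2↦5, 3↦3, 4↦1, 5↦6, 6↦4]  zeros at y ∈ {1}
  x = 6: [0↦6, 1↦6, 2↦6, 3↦6, 4↦6, 5↦6, 6↦6]  zeros at y ∈ ∅
Collecting zeros: affine points = {(0, 3), (1, 5), (2, 6), (3, 5), (4, 6), (5, 1)}.
Total count |C(F_7)_aff| = 6.


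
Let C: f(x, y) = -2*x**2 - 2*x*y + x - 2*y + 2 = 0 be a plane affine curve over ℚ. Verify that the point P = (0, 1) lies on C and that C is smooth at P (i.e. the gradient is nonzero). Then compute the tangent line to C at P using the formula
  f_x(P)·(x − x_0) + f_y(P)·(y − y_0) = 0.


Tangent line at P: -x - 2*y + 2 = 0.

Step 1: f(0, 1) = 0, so P lies on C.
Step 2: partial derivatives
  f_x(x, y) = -4*x - 2*y + 1, f_y(x, y) = -2*x - 2.
  f_x(P) = -1, f_y(P) = -2 (gradient nonzero, so P is smooth).
Step 3: tangent line at P: -1·(x − 0) + -2·(y − 1) = 0.
Expanding: -x - 2*y + 2 = 0.


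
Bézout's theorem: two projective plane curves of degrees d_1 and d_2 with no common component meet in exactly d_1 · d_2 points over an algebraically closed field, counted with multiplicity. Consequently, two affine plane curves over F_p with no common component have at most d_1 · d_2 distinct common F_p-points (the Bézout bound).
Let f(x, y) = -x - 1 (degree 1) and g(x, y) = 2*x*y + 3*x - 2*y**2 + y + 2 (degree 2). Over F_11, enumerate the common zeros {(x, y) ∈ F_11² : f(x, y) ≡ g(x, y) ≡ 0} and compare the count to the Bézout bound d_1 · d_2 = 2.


Common zeros: {(10, 2), (10, 3)}; count = 2; Bézout bound = 2.

deg(f) = 1, deg(g) = 2, so Bézout bound = 2.
Scan x ∈ F_11. For each x, list the y ∈ F_11 with f(x, y) ≡ 0 and those with g(x, y) ≡ 0 (mod 11); the common zeros in that column are the intersection.
  x = 0: f ≡ 0 at y ∈ ∅; g ≡ 0 at y ∈ ∅; common: ∅.
  x = 1: f ≡ 0 at y ∈ ∅; g ≡ 0 at y ∈ {8, 10}; common: ∅.
  x = 2: f ≡ 0 at y ∈ ∅; g ≡ 0 at y ∈ {1, 7}; common: ∅.
  x = 3: f ≡ 0 at y ∈ ∅; g ≡ 0 at y ∈ {0, 9}; common: ∅.
  x = 4: f ≡ 0 at y ∈ ∅; g ≡ 0 at y ∈ ∅; common: ∅.
  x = 5: f ≡ 0 at y ∈ ∅; g ≡ 0 at y ∈ {5, 6}; common: ∅.
  x = 6: f ≡ 0 at y ∈ ∅; g ≡ 0 at y ∈ ∅; common: ∅.
  x = 7: f ≡ 0 at y ∈ ∅; g ≡ 0 at y ∈ ∅; common: ∅.
  x = 8: f ≡ 0 at y ∈ ∅; g ≡ 0 at y ∈ ∅; common: ∅.
  x = 9: f ≡ 0 at y ∈ ∅; g ≡ 0 at y ∈ ∅; common: ∅.
  x = 10: f ≡ 0 at y ∈ {0, 1, 2, 3, 4, 5, 6, 7, 8, 9, 10}; g ≡ 0 at y ∈ {2, 3}; common: {2, 3}.
Collecting: common zeros = {(10, 2), (10, 3)}, so the count is 2.
Comparison with the Bézout bound: 2 ≤ 2 = deg(f)·deg(g), as expected for curves with no common component (the bound is attained).


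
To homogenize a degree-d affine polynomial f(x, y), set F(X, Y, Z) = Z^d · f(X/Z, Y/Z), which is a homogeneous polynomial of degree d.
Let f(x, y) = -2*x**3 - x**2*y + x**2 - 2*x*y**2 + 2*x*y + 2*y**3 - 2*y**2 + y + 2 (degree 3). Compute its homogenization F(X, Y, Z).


F(X, Y, Z) = -2*X**3 - X**2*Y + X**2*Z - 2*X*Y**2 + 2*X*Y*Z + 2*Y**3 - 2*Y**2*Z + Y*Z**2 + 2*Z**3

deg(f) = 3.
Substitute x = X/Z, y = Y/Z into f, then multiply by Z^3.
  monomial -2·x^3·y^0 ↦ -2·X^3·Y^0·Z^0.
  monomial -1·x^2·y^1 ↦ -1·X^2·Y^1·Z^0.
  monomial 1·x^2·y^0 ↦ 1·X^2·Y^0·Z^1.
  monomial -2·x^1·y^2 ↦ -2·X^1·Y^2·Z^0.
  monomial 2·x^1·y^1 ↦ 2·X^1·Y^1·Z^1.
  monomial 2·x^0·y^3 ↦ 2·X^0·Y^3·Z^0.
  monomial -2·x^0·y^2 ↦ -2·X^0·Y^2·Z^1.
  monomial 1·x^0·y^1 ↦ 1·X^0·Y^1·Z^2.
  monomial 2·x^0·y^0 ↦ 2·X^0·Y^0·Z^3.
Collecting: F(X, Y, Z) = -2*X**3 - X**2*Y + X**2*Z - 2*X*Y**2 + 2*X*Y*Z + 2*Y**3 - 2*Y**2*Z + Y*Z**2 + 2*Z**3.


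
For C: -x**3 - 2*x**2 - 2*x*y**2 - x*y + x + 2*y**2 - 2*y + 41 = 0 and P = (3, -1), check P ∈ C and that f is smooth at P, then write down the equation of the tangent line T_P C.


Tangent line at P: -39*x + 3*y + 120 = 0.

Step 1: f(3, -1) = 0, so P lies on C.
Step 2: partial derivatives
  f_x(x, y) = -3*x**2 - 4*x - 2*y**2 - y + 1, f_y(x, y) = -4*x*y - x + 4*y - 2.
  f_x(P) = -39, f_y(P) = 3 (gradient nonzero, so P is smooth).
Step 3: tangent line at P: -39·(x − 3) + 3·(y − -1) = 0.
Expanding: -39*x + 3*y + 120 = 0.


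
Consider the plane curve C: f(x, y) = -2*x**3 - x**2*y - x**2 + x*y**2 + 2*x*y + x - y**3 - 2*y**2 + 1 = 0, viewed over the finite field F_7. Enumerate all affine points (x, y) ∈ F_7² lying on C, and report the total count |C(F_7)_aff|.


Affine F_7-points: {(0, 6), (1, 4), (3, 4), (4, 4)}; count = 4.

For each of the 49 pairs (x, y) ∈ F_7², evaluate f(x, y) mod 7. Record the zeros.
  x = 0: [0↦1, 1↦5, 2↦6, 3↦5, 4↦3, 5↦1, 6↦0]  zeros at y ∈ {6}
  x = 1: [0↦6, 1↦5, 2↦3, 3↦1, 4↦0, 5↦1, 6↦5]  zeros at y ∈ {4}
  x = 2: [0↦4, 1↦3, 2↦3, 3↦5, 4↦3, 5↦5, 6↦5]  zeros at y ∈ ∅
  x = 3: [0↦4, 1↦1, 2↦1, 3↦5, 4↦0, 5↦1, 6↦2]  zeros at y ∈ {4}
  x = 4: [0↦1, 1↦1, 2↦6, 3↦3, 4↦0, 5↦5, 6↦5]  zeros at y ∈ {4}
  x = 5: [0↦4, 1↦5, 2↦6, 3↦1, 4↦5, 5↦5, 6↦2]  zeros at y ∈ ∅
  x = 6: [0↦1, 1↦1, 2↦3, 3↦1, 4↦3, 5↦3, 6↦2]  zeros at y ∈ ∅
Collecting zeros: affine points = {(0, 6), (1, 4), (3, 4), (4, 4)}.
Total count |C(F_7)_aff| = 4.


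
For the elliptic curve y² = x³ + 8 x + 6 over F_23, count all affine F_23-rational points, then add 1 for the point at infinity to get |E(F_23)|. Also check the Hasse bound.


Affine points = {(0, 11), (0, 12), (9, 5), (9, 18), (12, 6), (12, 17), (17, 8), (17, 15), (18, 5), (18, 18), (19, 5), (19, 18), (20, 1), (20, 22)}; affine count = 14; |E(F_23)| = 15.

Discriminant check: Δ ∝ 4a³ + 27b² = 4·8³ + 27·6² = 4·512 + 27·36 ≡ 7 (mod 23). Nonzero ⇒ E is nonsingular.
For each x ∈ F_23, compute rhs = x³ + 8·x + 6 mod 23, then count y ∈ F_23 with y² ≡ rhs.
  x = 0: rhs = 6, matching y values: 11, 12 (2 points).
  x = 1: rhs = 15, matching y values: none (0 points).
  x = 2: rhs = 7, matching y values: none (0 points).
  x = 3: rhs = 11, matching y values: none (0 points).
  x = 4: rhs = 10, matching y values: none (0 points).
  x = 5: rhs = 10, matching y values: none (0 points).
  x = 6: rhs = 17, matching y values: none (0 points).
  x = 7: rhs = 14, matching y values: none (0 points).
  x = 8: rhs = 7, matching y values: none (0 points).
  x = 9: rhs = 2, matching y values: 5, 18 (2 points).
  x = 10: rhs = 5, matching y values: none (0 points).
  x = 11: rhs = 22, matching y values: none (0 points).
  x = 12: rhs = 13, matching y values: 6, 17 (2 points).
  x = 13: rhs = 7, matching y values: none (0 points).
  x = 14: rhs = 10, matching y values: none (0 points).
  x = 15: rhs = 5, matching y values: none (0 points).
  x = 16: rhs = 21, matching y values: none (0 points).
  x = 17: rhs = 18, matching y values: 8, 15 (2 points).
  x = 18: rhs = 2, matching y values: 5, 18 (2 points).
  x = 19: rhs = 2, matching y values: 5, 18 (2 points).
  x = 20: rhs = 1, matching y values: 1, 22 (2 points).
  x = 21: rhs = 5, matching y values: none (0 points).
  x = 22: rhs = 20, matching y values: none (0 points).
Total affine count: 14.
Full point count |E(F_23)| = 14 + 1 = 15.
Hasse bound: |15 − (23+1)| = |-9| = 9 ≤ 2√23 ≈ 9.5917 ✓.
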